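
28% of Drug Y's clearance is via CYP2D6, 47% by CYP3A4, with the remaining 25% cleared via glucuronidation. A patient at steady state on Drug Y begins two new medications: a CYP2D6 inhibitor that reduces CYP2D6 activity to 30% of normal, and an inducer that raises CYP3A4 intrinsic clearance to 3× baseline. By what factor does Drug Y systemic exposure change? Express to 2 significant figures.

0.57

The CYP2D6 pathway (28% of clearance) drops to 0.3× activity: 0.28 × 0.3 = 0.084.
The CYP3A4 pathway (47% of clearance) rises to 3× activity: 0.47 × 3 = 1.41.
The remaining 25% of clearance is unaffected.
CL_new/CL_old = 0.084 + 1.41 + 0.25 = 1.744.
Net systemic exposure ratio = 1 / 1.744 = 0.57.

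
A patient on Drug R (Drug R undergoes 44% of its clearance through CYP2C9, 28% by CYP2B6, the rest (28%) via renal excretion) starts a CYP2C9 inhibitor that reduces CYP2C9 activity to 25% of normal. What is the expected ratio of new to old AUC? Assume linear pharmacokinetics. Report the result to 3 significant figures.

1.49

CYP2C9: 0.44 × 0.25 = 0.11
CYP2B6: 0.28 (unchanged)
Other: 0.28 (unchanged)
New clearance relative to baseline: 0.11 + 0.28 + 0.28 = 0.67.
AUC ratio = CL_old/CL_new = 1 / 0.67 = 1.49.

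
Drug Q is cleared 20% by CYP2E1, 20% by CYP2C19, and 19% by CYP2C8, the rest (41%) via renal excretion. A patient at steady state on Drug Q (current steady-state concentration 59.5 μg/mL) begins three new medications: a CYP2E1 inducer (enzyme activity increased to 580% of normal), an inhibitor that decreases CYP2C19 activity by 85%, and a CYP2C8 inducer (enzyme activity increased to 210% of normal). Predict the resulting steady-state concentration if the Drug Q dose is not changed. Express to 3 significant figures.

29.8 μg/mL

The CYP2E1 pathway (20% of clearance) increases to 5.8× activity: 0.2 × 5.8 = 1.16.
The CYP2C19 pathway (20% of clearance) drops to 0.15× activity: 0.2 × 0.15 = 0.03.
The CYP2C8 pathway (19% of clearance) rises to 2.1× activity: 0.19 × 2.1 = 0.399.
The remaining 41% of clearance is unaffected.
CL_new/CL_old = 1.16 + 0.03 + 0.399 + 0.41 = 1.999.
Steady-state concentration ∝ 1/CL: new value = 59.5 / 1.999 = 29.8 μg/mL.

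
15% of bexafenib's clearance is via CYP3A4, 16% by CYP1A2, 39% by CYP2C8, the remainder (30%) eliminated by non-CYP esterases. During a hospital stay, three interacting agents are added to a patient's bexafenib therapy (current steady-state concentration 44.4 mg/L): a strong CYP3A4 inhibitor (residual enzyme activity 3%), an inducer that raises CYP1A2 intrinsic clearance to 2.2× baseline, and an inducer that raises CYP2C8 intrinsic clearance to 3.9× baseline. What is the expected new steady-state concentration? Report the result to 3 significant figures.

20.4 mg/L

CYP3A4: 0.15 × 0.03 = 0.0045
CYP1A2: 0.16 × 2.2 = 0.352
CYP2C8: 0.39 × 3.9 = 1.521
Other: 0.3 (unchanged)
Relative clearance = 0.0045 + 0.352 + 1.521 + 0.3 = 2.1775.
New steady-state concentration = 44.4 / 2.1775 = 20.4 mg/L (concentration scales inversely with clearance).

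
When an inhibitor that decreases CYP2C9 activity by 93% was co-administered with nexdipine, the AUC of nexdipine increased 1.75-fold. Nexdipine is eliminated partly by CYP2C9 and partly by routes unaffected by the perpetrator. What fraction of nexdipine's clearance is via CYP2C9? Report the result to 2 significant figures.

Call the CYP2C9 fraction fm. After the interaction, CL_new/CL_old = fm × 0.07 + (1 − fm).
AUC ratio = 1 / (new CL fraction), so new CL fraction = 1 / 1.75 = 0.5714.
fm × 0.07 + 1 − fm = 0.5714  ⇒  fm × (0.07 − 1) = −0.4286  ⇒  fm = 0.46.

0.46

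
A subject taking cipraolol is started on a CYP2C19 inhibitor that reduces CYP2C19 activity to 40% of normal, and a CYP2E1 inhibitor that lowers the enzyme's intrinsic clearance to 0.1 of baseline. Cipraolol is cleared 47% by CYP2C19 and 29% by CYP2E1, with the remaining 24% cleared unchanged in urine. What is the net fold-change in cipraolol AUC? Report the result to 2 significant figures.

CYP2C19: 0.47 × 0.4 = 0.188
CYP2E1: 0.29 × 0.1 = 0.029
Other: 0.24 (unchanged)
CL_new/CL_old = 0.188 + 0.029 + 0.24 = 0.457.
AUC ∝ 1/CL: fold-change = 1 / 0.457 = 2.2.

2.2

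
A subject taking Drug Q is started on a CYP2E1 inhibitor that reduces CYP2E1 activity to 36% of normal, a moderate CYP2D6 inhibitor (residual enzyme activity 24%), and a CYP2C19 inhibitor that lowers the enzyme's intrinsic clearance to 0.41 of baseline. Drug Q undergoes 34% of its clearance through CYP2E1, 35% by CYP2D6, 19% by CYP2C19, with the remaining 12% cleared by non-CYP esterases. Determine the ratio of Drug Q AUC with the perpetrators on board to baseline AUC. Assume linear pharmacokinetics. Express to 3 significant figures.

CYP2E1: 0.34 × 0.36 = 0.1224
CYP2D6: 0.35 × 0.24 = 0.084
CYP2C19: 0.19 × 0.41 = 0.0779
Other: 0.12 (unchanged)
CL_new/CL_old = 0.1224 + 0.084 + 0.0779 + 0.12 = 0.4043.
Net AUC ratio = 1 / 0.4043 = 2.47.

2.47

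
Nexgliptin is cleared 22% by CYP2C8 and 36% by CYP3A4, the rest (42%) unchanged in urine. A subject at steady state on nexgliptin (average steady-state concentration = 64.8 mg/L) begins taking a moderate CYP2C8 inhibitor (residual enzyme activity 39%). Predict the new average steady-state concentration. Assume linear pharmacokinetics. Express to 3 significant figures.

74.8 mg/L

CYP2C8: 0.22 × 0.39 = 0.0858
CYP3A4: 0.36 (unchanged)
Other: 0.42 (unchanged)
CL_new/CL_old = 0.0858 + 0.36 + 0.42 = 0.8658.
New average steady-state concentration = baseline ÷ relative clearance = 64.8 / 0.8658 = 74.8 mg/L.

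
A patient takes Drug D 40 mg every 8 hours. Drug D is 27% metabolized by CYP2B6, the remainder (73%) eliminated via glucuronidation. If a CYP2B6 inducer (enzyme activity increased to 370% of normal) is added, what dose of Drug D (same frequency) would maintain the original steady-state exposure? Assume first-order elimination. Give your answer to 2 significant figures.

The CYP2B6 pathway (27% of clearance) rises to 3.7× activity: 0.27 × 3.7 = 0.999.
Non-CYP routes (73%) are unchanged.
CL_new/CL_old = 0.999 + 0.73 = 1.729.
Css,avg = (dose rate)/CL, so holding Css fixed requires dose ∝ CL: 40 × 1.729 = 69 mg.

69 mg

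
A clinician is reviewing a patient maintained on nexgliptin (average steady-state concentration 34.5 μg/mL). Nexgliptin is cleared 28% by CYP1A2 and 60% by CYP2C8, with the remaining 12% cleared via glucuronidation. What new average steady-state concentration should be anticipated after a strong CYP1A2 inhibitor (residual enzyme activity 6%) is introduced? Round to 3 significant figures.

46.8 μg/mL

The CYP1A2 pathway (28% of clearance) drops to 0.06× activity: 0.28 × 0.06 = 0.0168.
CYP2C8 (60%) and the residual 12% are unaffected.
Relative clearance = 0.0168 + 0.6 + 0.12 = 0.7368.
Average steady-state concentration ∝ 1/CL, so new value = 34.5 / 0.7368 = 46.8 μg/mL.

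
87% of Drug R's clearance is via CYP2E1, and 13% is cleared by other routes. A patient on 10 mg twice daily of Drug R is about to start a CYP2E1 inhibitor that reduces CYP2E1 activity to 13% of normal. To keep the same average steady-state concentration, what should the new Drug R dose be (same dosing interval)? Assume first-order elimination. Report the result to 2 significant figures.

2.4 mg

The CYP2E1 pathway (87% of clearance) is reduced to 0.13× activity: 0.87 × 0.13 = 0.1131.
The remaining 13% of clearance is unaffected.
Relative clearance = 0.1131 + 0.13 = 0.2431.
To maintain the same steady-state level, dose must scale with clearance: new dose = 10 × 0.2431 = 2.4 mg.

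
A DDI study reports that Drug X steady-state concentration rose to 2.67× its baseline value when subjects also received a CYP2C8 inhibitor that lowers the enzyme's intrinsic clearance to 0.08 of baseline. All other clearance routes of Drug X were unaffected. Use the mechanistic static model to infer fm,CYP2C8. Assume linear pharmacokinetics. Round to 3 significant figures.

0.680

CL'/CL = 1 / 2.67 = 0.3745
0.08·fm + (1 − fm) = 0.3745
fm = (0.3745 − 1) / (0.08 − 1) = 0.680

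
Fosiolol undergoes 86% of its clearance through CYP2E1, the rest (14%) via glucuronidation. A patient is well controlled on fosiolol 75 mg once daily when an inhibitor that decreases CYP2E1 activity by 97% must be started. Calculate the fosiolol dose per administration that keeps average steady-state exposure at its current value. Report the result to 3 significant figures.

12.4 mg

The CYP2E1 pathway (86% of clearance) falls to 0.03× activity: 0.86 × 0.03 = 0.0258.
Non-CYP routes (14%) are unchanged.
CL_new/CL_old = 0.0258 + 0.14 = 0.1658.
To maintain the same steady-state level, dose must scale with clearance: new dose = 75 × 0.1658 = 12.4 mg.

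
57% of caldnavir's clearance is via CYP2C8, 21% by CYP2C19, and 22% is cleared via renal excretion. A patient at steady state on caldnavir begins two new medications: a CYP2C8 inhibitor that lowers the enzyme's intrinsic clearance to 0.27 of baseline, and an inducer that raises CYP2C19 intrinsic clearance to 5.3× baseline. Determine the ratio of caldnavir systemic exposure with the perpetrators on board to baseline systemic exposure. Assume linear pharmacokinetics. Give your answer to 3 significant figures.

The CYP2C8 pathway (57% of clearance) falls to 0.27× activity: 0.57 × 0.27 = 0.1539.
The CYP2C19 pathway (21% of clearance) increases to 5.3× activity: 0.21 × 5.3 = 1.113.
Non-CYP routes (22%) are unchanged.
CL_new/CL_old = 0.1539 + 1.113 + 0.22 = 1.4869.
Systemic exposure ∝ 1/CL: fold-change = 1 / 1.4869 = 0.673.

0.673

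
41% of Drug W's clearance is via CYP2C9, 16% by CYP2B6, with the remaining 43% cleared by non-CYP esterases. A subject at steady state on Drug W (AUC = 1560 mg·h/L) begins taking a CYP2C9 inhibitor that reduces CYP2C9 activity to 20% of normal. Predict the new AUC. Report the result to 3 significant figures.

The CYP2C9 pathway (41% of clearance) is reduced to 0.2× activity: 0.41 × 0.2 = 0.082.
CYP2B6 (16%) and the residual 43% are unaffected.
Relative clearance = 0.082 + 0.16 + 0.43 = 0.672.
New AUC = baseline ÷ relative clearance = 1560 / 0.672 = 2.32 × 10³ mg·h/L.

2.32 × 10³ mg·h/L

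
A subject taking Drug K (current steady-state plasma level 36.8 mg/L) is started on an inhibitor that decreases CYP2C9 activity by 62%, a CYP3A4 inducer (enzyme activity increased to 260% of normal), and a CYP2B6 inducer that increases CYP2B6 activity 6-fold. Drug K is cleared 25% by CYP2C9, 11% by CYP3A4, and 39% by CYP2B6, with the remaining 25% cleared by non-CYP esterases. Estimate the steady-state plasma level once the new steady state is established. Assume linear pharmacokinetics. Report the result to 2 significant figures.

The CYP2C9 pathway (25% of clearance) drops to 0.38× activity: 0.25 × 0.38 = 0.095.
The CYP3A4 pathway (11% of clearance) rises to 2.6× activity: 0.11 × 2.6 = 0.286.
The CYP2B6 pathway (39% of clearance) is boosted to 6× activity: 0.39 × 6 = 2.34.
Non-CYP routes (25%) are unchanged.
Relative clearance = 0.095 + 0.286 + 2.34 + 0.25 = 2.971.
Dividing the baseline by the relative clearance: 36.8 / 2.971 = 12 mg/L.

12 mg/L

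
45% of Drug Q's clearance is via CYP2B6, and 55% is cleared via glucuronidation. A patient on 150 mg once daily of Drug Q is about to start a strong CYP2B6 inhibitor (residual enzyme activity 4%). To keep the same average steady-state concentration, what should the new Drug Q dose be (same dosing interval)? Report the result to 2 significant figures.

CYP2B6: 0.45 × 0.04 = 0.018
Other: 0.55 (unchanged)
Relative clearance = 0.018 + 0.55 = 0.568.
To maintain the same steady-state level, dose must scale with clearance: new dose = 150 × 0.568 = 85 mg.

85 mg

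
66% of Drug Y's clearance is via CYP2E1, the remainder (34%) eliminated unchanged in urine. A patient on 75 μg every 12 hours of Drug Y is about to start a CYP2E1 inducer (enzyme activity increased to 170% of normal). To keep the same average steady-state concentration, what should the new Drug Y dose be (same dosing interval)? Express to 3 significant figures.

110 μg

CYP2E1: 0.66 × 1.7 = 1.122
Other: 0.34 (unchanged)
Relative clearance = 1.122 + 0.34 = 1.462.
Exposure is unchanged when dose changes in proportion to clearance. New dose = 75 μg × 1.462 = 110 μg.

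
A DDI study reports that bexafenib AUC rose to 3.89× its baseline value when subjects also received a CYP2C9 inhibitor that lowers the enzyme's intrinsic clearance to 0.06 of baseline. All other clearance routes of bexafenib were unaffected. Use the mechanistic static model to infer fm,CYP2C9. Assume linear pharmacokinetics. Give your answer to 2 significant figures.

0.79

Write x for the fraction cleared via CYP2C9. The observed AUC change means clearance fell to 1/3.89 = 0.2571 of baseline.
Only the CYP2C9 route changed, so 0.2571 = x·0.06 + (1 − x), giving x = 0.79.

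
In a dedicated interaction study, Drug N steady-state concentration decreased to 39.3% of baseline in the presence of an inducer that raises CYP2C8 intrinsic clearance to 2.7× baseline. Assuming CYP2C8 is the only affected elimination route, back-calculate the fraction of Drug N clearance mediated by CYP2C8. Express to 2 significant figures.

CL'/CL = 1 / 0.393 = 2.545
2.7·fm + (1 − fm) = 2.545
fm = (2.545 − 1) / (2.7 − 1) = 0.91

0.91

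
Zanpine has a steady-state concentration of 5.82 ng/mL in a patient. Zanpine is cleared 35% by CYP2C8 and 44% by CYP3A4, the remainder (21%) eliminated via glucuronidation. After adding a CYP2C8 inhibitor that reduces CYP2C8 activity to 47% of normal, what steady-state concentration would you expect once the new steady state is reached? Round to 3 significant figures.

7.15 ng/mL

The CYP2C8 pathway (35% of clearance) falls to 0.47× activity: 0.35 × 0.47 = 0.1645.
CYP3A4 (44%) and the residual 21% are unaffected.
CL_new/CL_old = 0.1645 + 0.44 + 0.21 = 0.8145.
With dosing unchanged, steady-state concentration scales as 1/CL: 5.82 / 0.8145 = 7.15 ng/mL.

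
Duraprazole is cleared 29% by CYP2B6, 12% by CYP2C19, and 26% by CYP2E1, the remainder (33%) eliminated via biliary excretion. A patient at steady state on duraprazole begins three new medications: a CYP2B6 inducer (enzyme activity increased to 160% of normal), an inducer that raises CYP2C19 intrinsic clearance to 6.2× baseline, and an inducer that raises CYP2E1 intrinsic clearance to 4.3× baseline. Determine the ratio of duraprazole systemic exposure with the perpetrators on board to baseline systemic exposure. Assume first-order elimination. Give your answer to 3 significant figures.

0.377

CYP2B6: 0.29 × 1.6 = 0.464
CYP2C19: 0.12 × 6.2 = 0.744
CYP2E1: 0.26 × 4.3 = 1.118
Other: 0.33 (unchanged)
Relative clearance = 0.464 + 0.744 + 1.118 + 0.33 = 2.656.
Net systemic exposure ratio = 1 / 2.656 = 0.377.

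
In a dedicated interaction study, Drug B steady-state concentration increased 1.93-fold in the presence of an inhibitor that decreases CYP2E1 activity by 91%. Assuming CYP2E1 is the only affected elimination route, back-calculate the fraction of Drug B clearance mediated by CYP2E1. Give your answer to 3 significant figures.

Let x = fm,CYP2E1. Because steady-state concentration ∝ 1/CL, relative clearance fell to 1/1.93 = 0.5181.
Setting x·0.09 + (1 − x) = 0.5181 and solving: x = (0.5181 − 1)/(0.09 − 1) = 0.530.

0.530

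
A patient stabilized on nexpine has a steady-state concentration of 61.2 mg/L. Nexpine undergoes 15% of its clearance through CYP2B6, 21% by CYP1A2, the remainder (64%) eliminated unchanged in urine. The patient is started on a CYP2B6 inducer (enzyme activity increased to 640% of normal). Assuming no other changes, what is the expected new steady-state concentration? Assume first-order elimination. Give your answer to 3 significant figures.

33.8 mg/L

The CYP2B6 pathway (15% of clearance) rises to 6.4× activity: 0.15 × 6.4 = 0.96.
CYP1A2 (21%) and the residual 64% are unaffected.
CL_new/CL_old = 0.96 + 0.21 + 0.64 = 1.81.
Steady-state concentration ∝ 1/CL, so new value = 61.2 / 1.81 = 33.8 mg/L.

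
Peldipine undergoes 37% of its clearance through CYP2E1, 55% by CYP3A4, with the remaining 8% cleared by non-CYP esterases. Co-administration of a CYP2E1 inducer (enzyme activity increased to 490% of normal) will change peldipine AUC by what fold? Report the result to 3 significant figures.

CYP2E1: 0.37 × 4.9 = 1.813
CYP3A4: 0.55 (unchanged)
Other: 0.08 (unchanged)
New clearance relative to baseline: 1.813 + 0.55 + 0.08 = 2.443.
Since AUC ∝ 1/CL, the ratio is 1 / 2.443 = 0.409.

0.409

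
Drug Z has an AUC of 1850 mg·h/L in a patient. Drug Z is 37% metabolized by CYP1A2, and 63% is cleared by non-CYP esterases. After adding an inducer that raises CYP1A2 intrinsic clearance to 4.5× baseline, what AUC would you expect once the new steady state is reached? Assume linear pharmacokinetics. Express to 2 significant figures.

The CYP1A2 pathway (37% of clearance) increases to 4.5× activity: 0.37 × 4.5 = 1.665.
Non-CYP routes (63%) are unchanged.
New clearance relative to baseline: 1.665 + 0.63 = 2.295.
With dosing unchanged, AUC scales as 1/CL: 1850 / 2.295 = 8.1 × 10² mg·h/L.

8.1 × 10² mg·h/L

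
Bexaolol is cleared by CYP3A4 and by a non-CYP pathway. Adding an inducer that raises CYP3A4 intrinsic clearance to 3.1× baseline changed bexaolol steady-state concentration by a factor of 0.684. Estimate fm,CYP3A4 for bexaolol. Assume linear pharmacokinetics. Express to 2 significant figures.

0.22

Let x = fm,CYP3A4. Because steady-state concentration ∝ 1/CL, relative clearance rose to 1/0.684 = 1.462.
Only the CYP3A4 route changed, so 1.462 = x·3.1 + (1 − x), giving x = 0.22.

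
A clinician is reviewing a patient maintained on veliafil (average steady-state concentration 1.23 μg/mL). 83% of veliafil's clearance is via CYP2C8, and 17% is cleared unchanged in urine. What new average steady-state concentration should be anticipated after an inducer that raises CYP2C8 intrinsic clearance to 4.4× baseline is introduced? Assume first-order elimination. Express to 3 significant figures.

CYP2C8: 0.83 × 4.4 = 3.652
Other: 0.17 (unchanged)
Relative clearance = 3.652 + 0.17 = 3.822.
With dosing unchanged, average steady-state concentration scales as 1/CL: 1.23 / 3.822 = 0.322 μg/mL.

0.322 μg/mL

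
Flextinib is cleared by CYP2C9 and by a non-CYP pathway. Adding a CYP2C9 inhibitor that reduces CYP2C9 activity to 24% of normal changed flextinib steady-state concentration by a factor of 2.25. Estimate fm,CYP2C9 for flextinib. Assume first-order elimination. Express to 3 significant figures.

Let fm be the CYP2C9 fraction. New clearance relative to baseline = fm × 0.24 + (1 − fm).
Steady-state concentration ratio = 1 / (new CL fraction), so new CL fraction = 1 / 2.25 = 0.4444.
fm × 0.24 + 1 − fm = 0.4444  ⇒  fm × (0.24 − 1) = −0.5556  ⇒  fm = 0.731.

0.731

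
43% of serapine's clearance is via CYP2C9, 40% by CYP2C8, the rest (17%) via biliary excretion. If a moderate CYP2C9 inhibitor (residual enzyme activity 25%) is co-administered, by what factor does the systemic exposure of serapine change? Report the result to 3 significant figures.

The CYP2C9 pathway (43% of clearance) falls to 0.25× activity: 0.43 × 0.25 = 0.1075.
CYP2C8 (40%) and the residual 17% are unaffected.
CL_new/CL_old = 0.1075 + 0.4 + 0.17 = 0.6775.
Systemic exposure ratio = CL_old/CL_new = 1 / 0.6775 = 1.48.

1.48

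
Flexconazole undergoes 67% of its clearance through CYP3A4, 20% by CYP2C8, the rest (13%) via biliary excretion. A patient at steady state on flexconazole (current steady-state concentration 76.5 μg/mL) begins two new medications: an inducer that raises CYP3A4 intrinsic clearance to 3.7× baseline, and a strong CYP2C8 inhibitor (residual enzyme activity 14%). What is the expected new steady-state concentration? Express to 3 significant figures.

29.0 μg/mL

The CYP3A4 pathway (67% of clearance) increases to 3.7× activity: 0.67 × 3.7 = 2.479.
The CYP2C8 pathway (20% of clearance) drops to 0.14× activity: 0.2 × 0.14 = 0.028.
The remaining 13% of clearance is unaffected.
New clearance relative to baseline: 2.479 + 0.028 + 0.13 = 2.637.
Dividing the baseline by the relative clearance: 76.5 / 2.637 = 29.0 μg/mL.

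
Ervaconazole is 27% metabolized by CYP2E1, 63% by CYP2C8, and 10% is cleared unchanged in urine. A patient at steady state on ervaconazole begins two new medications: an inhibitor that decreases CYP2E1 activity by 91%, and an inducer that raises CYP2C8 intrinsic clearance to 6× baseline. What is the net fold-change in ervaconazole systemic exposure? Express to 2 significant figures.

0.26

The CYP2E1 pathway (27% of clearance) falls to 0.09× activity: 0.27 × 0.09 = 0.0243.
The CYP2C8 pathway (63% of clearance) increases to 6× activity: 0.63 × 6 = 3.78.
The remaining 10% of clearance is unaffected.
Relative clearance = 0.0243 + 3.78 + 0.1 = 3.9043.
Net systemic exposure ratio = 1 / 3.9043 = 0.26.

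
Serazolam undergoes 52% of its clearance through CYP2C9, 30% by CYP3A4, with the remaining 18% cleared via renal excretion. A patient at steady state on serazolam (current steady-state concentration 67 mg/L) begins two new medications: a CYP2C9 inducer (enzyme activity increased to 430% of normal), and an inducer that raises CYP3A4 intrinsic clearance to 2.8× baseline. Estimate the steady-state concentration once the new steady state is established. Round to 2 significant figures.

21 mg/L

CYP2C9: 0.52 × 4.3 = 2.236
CYP3A4: 0.3 × 2.8 = 0.84
Other: 0.18 (unchanged)
Relative clearance = 2.236 + 0.84 + 0.18 = 3.256.
New steady-state concentration = 67 / 3.256 = 21 mg/L (concentration scales inversely with clearance).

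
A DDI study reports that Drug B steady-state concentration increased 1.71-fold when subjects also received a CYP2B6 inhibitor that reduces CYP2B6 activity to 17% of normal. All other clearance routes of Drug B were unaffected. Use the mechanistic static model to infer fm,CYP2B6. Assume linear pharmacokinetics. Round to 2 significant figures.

0.50

CL'/CL = 1 / 1.71 = 0.5848
0.17·fm + (1 − fm) = 0.5848
fm = (0.5848 − 1) / (0.17 − 1) = 0.50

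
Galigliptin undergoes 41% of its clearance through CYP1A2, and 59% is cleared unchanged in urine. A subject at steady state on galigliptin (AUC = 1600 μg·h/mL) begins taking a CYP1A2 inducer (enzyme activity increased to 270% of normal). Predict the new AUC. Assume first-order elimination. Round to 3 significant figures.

The CYP1A2 pathway (41% of clearance) increases to 2.7× activity: 0.41 × 2.7 = 1.107.
Non-CYP routes (59%) are unchanged.
Relative clearance = 1.107 + 0.59 = 1.697.
New AUC = baseline ÷ relative clearance = 1600 / 1.697 = 943 μg·h/mL.

943 μg·h/mL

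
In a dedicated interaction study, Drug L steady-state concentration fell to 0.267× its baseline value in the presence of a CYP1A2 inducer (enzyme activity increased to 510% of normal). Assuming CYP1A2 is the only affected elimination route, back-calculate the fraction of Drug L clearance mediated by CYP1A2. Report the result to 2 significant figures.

Let fm be the CYP1A2 fraction. New clearance relative to baseline = fm × 5.1 + (1 − fm).
Steady-state concentration ratio = 1 / (new CL fraction), so new CL fraction = 1 / 0.267 = 3.745.
fm × 5.1 + 1 − fm = 3.745  ⇒  fm × (5.1 − 1) = 2.745  ⇒  fm = 0.67.

0.67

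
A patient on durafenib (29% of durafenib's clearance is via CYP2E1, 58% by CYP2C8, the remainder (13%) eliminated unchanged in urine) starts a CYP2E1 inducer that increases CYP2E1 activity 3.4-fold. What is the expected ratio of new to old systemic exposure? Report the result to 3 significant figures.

0.590

The CYP2E1 pathway (29% of clearance) is boosted to 3.4× activity: 0.29 × 3.4 = 0.986.
CYP2C8 (58%) and the residual 13% are unaffected.
CL_new/CL_old = 0.986 + 0.58 + 0.13 = 1.696.
Systemic exposure is inversely proportional to clearance, so the fold-change is 1 / 1.696 = 0.590.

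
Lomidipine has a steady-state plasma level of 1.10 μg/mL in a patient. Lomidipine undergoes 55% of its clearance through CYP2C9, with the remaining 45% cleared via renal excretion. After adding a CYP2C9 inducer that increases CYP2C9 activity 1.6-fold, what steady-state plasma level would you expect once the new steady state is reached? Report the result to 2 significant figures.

CYP2C9: 0.55 × 1.6 = 0.88
Other: 0.45 (unchanged)
Relative clearance = 0.88 + 0.45 = 1.33.
New steady-state plasma level = baseline ÷ relative clearance = 1.10 / 1.33 = 0.83 μg/mL.

0.83 μg/mL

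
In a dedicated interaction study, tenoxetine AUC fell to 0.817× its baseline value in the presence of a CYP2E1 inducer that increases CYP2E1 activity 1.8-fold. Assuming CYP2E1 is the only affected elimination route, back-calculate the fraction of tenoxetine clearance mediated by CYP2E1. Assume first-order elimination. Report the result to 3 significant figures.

0.280

CL'/CL = 1 / 0.817 = 1.224
1.8·fm + (1 − fm) = 1.224
fm = (1.224 − 1) / (1.8 − 1) = 0.280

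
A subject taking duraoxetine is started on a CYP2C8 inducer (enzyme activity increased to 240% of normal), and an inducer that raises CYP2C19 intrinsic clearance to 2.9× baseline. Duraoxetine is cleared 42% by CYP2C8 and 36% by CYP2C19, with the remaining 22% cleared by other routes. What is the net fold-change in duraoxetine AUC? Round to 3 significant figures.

0.440

The CYP2C8 pathway (42% of clearance) rises to 2.4× activity: 0.42 × 2.4 = 1.008.
The CYP2C19 pathway (36% of clearance) increases to 2.9× activity: 0.36 × 2.9 = 1.044.
Non-CYP routes (22%) are unchanged.
CL_new/CL_old = 1.008 + 1.044 + 0.22 = 2.272.
AUC ∝ 1/CL: fold-change = 1 / 2.272 = 0.440.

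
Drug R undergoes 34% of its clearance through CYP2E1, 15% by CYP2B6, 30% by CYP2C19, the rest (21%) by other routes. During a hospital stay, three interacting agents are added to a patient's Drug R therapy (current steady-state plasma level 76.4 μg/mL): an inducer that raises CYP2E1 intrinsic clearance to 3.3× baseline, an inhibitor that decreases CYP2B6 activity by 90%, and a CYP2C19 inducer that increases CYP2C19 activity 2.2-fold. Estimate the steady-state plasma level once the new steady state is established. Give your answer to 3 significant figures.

38.1 μg/mL

The CYP2E1 pathway (34% of clearance) increases to 3.3× activity: 0.34 × 3.3 = 1.122.
The CYP2B6 pathway (15% of clearance) falls to 0.1× activity: 0.15 × 0.1 = 0.015.
The CYP2C19 pathway (30% of clearance) is boosted to 2.2× activity: 0.3 × 2.2 = 0.66.
Non-CYP routes (21%) are unchanged.
CL_new/CL_old = 1.122 + 0.015 + 0.66 + 0.21 = 2.007.
Steady-state plasma level ∝ 1/CL: new value = 76.4 / 2.007 = 38.1 μg/mL.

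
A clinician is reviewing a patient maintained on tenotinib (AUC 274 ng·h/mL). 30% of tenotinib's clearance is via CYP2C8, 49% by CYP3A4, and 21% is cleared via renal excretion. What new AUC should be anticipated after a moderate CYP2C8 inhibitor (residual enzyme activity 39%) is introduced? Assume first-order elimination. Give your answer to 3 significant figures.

The CYP2C8 pathway (30% of clearance) falls to 0.39× activity: 0.3 × 0.39 = 0.117.
CYP3A4 (49%) and the residual 21% are unaffected.
New clearance relative to baseline: 0.117 + 0.49 + 0.21 = 0.817.
AUC ∝ 1/CL, so new value = 274 / 0.817 = 335 ng·h/mL.

335 ng·h/mL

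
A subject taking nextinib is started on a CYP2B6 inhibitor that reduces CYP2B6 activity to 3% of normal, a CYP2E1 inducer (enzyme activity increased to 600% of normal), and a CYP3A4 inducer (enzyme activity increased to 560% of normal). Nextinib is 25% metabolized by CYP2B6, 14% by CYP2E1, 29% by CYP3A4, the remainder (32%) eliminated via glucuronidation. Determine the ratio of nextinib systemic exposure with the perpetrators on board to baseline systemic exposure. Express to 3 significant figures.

The CYP2B6 pathway (25% of clearance) falls to 0.03× activity: 0.25 × 0.03 = 0.0075.
The CYP2E1 pathway (14% of clearance) is boosted to 6× activity: 0.14 × 6 = 0.84.
The CYP3A4 pathway (29% of clearance) rises to 5.6× activity: 0.29 × 5.6 = 1.624.
Non-CYP routes (32%) are unchanged.
Relative clearance = 0.0075 + 0.84 + 1.624 + 0.32 = 2.7915.
Because systemic exposure varies inversely with clearance, the combined effect is 1 / 2.7915 = 0.358.

0.358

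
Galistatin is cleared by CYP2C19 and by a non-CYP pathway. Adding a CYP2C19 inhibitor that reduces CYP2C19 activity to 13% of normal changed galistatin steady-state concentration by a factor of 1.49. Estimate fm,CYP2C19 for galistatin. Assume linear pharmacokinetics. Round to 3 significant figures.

0.378

Call the CYP2C19 fraction fm. After the interaction, CL_new/CL_old = fm × 0.13 + (1 − fm).
Steady-state concentration ratio = 1 / (new CL fraction), so new CL fraction = 1 / 1.49 = 0.6711.
fm × 0.13 + 1 − fm = 0.6711  ⇒  fm × (0.13 − 1) = −0.3289  ⇒  fm = 0.378.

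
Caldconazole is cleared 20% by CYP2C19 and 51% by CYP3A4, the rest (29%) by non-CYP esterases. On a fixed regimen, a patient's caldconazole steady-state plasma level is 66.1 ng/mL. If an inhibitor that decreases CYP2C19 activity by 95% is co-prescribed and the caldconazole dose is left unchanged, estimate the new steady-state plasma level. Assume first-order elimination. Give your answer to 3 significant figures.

CYP2C19: 0.2 × 0.05 = 0.01
CYP3A4: 0.51 (unchanged)
Other: 0.29 (unchanged)
Relative clearance = 0.01 + 0.51 + 0.29 = 0.81.
Steady-state plasma level ∝ 1/CL, so new value = 66.1 / 0.81 = 81.6 ng/mL.

81.6 ng/mL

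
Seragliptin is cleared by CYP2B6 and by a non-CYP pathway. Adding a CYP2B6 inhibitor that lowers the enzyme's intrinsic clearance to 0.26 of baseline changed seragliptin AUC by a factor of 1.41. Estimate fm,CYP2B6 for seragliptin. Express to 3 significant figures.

0.393

CL'/CL = 1 / 1.41 = 0.7092
0.26·fm + (1 − fm) = 0.7092
fm = (0.7092 − 1) / (0.26 − 1) = 0.393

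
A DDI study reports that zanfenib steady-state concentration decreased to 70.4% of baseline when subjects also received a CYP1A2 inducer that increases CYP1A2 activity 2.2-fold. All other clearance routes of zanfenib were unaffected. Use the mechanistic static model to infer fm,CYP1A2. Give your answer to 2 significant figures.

0.35

Write x for the fraction cleared via CYP1A2. The observed steady-state concentration change means clearance rose to 1/0.704 = 1.42 of baseline.
Only the CYP1A2 route changed, so 1.42 = x·2.2 + (1 − x), giving x = 0.35.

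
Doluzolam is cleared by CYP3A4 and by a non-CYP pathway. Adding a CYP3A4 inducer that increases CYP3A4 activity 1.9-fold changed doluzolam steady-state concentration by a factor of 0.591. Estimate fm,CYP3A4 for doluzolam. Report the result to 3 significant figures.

0.769

Write x for the fraction cleared via CYP3A4. The observed steady-state concentration change means clearance rose to 1/0.591 = 1.692 of baseline.
Setting x·1.9 + (1 − x) = 1.692 and solving: x = (1.692 − 1)/(1.9 − 1) = 0.769.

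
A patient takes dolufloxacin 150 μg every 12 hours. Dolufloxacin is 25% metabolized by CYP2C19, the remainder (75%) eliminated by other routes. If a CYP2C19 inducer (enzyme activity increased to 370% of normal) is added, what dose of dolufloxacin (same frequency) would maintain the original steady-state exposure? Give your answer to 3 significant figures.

The CYP2C19 pathway (25% of clearance) rises to 3.7× activity: 0.25 × 3.7 = 0.925.
The remaining 75% of clearance is unaffected.
New clearance relative to baseline: 0.925 + 0.75 = 1.675.
Exposure is unchanged when dose changes in proportion to clearance. New dose = 150 μg × 1.675 = 251 μg.

251 μg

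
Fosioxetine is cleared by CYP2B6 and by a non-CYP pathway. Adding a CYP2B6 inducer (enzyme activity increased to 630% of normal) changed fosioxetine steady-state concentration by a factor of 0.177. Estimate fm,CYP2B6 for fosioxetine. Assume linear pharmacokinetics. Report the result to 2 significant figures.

0.88

Call the CYP2B6 fraction fm. After the interaction, CL_new/CL_old = fm × 6.3 + (1 − fm).
Steady-state concentration ratio = 1 / (new CL fraction), so new CL fraction = 1 / 0.177 = 5.65.
fm × 6.3 + 1 − fm = 5.65  ⇒  fm × (6.3 − 1) = 4.65  ⇒  fm = 0.88.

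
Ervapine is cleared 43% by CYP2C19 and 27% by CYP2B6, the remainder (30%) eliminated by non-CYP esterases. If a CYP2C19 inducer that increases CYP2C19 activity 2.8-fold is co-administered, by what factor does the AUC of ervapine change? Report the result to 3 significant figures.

0.564

CYP2C19: 0.43 × 2.8 = 1.204
CYP2B6: 0.27 (unchanged)
Other: 0.3 (unchanged)
Relative clearance = 1.204 + 0.27 + 0.3 = 1.774.
AUC is inversely proportional to clearance, so the fold-change is 1 / 1.774 = 0.564.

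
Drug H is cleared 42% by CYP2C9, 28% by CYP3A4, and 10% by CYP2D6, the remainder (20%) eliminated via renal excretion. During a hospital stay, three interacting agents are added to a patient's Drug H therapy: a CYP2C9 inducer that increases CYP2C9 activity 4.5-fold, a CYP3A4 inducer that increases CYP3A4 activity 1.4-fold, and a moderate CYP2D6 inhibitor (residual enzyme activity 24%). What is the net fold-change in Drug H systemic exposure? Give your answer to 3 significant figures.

0.399

CYP2C9: 0.42 × 4.5 = 1.89
CYP3A4: 0.28 × 1.4 = 0.392
CYP2D6: 0.1 × 0.24 = 0.024
Other: 0.2 (unchanged)
Relative clearance = 1.89 + 0.392 + 0.024 + 0.2 = 2.506.
Because systemic exposure varies inversely with clearance, the combined effect is 1 / 2.506 = 0.399.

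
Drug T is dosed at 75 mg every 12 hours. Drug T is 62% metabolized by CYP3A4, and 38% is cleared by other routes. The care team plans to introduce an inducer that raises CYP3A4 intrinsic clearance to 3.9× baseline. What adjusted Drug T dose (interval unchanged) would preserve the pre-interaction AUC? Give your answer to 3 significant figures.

210 mg

CYP3A4: 0.62 × 3.9 = 2.418
Other: 0.38 (unchanged)
New clearance relative to baseline: 2.418 + 0.38 = 2.798.
Exposure is unchanged when dose changes in proportion to clearance. New dose = 75 mg × 2.798 = 210 mg.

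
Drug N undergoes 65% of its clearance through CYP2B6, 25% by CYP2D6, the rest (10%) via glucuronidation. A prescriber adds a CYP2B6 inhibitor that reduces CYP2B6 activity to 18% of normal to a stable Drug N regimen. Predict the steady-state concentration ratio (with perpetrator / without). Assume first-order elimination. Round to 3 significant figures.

2.14

The CYP2B6 pathway (65% of clearance) drops to 0.18× activity: 0.65 × 0.18 = 0.117.
CYP2D6 (25%) and the residual 10% are unaffected.
New clearance relative to baseline: 0.117 + 0.25 + 0.1 = 0.467.
Steady-state concentration is inversely proportional to clearance, so the fold-change is 1 / 0.467 = 2.14.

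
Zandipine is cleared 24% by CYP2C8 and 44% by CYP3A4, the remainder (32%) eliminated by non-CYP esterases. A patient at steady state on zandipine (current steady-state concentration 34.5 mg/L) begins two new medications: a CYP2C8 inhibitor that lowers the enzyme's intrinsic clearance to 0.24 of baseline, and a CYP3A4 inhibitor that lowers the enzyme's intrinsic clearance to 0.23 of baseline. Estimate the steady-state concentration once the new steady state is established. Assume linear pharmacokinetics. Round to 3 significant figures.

The CYP2C8 pathway (24% of clearance) drops to 0.24× activity: 0.24 × 0.24 = 0.0576.
The CYP3A4 pathway (44% of clearance) falls to 0.23× activity: 0.44 × 0.23 = 0.1012.
Non-CYP routes (32%) are unchanged.
Relative clearance = 0.0576 + 0.1012 + 0.32 = 0.4788.
New steady-state concentration = 34.5 / 0.4788 = 72.1 mg/L (concentration scales inversely with clearance).

72.1 mg/L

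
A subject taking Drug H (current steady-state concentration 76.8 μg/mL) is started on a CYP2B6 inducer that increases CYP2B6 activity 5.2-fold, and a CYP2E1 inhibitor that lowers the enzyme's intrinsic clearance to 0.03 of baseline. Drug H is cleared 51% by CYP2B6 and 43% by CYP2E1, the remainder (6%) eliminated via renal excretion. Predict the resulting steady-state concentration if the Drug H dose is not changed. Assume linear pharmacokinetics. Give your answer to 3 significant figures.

28.2 μg/mL

The CYP2B6 pathway (51% of clearance) increases to 5.2× activity: 0.51 × 5.2 = 2.652.
The CYP2E1 pathway (43% of clearance) falls to 0.03× activity: 0.43 × 0.03 = 0.0129.
Non-CYP routes (6%) are unchanged.
New clearance relative to baseline: 2.652 + 0.0129 + 0.06 = 2.7249.
New steady-state concentration = 76.8 / 2.7249 = 28.2 μg/mL (concentration scales inversely with clearance).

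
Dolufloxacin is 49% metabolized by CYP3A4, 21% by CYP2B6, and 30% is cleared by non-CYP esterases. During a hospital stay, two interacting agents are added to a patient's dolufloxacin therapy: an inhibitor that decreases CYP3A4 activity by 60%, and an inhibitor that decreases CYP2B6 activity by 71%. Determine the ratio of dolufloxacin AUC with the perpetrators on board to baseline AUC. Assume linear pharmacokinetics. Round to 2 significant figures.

The CYP3A4 pathway (49% of clearance) drops to 0.4× activity: 0.49 × 0.4 = 0.196.
The CYP2B6 pathway (21% of clearance) drops to 0.29× activity: 0.21 × 0.29 = 0.0609.
Non-CYP routes (30%) are unchanged.
New clearance relative to baseline: 0.196 + 0.0609 + 0.3 = 0.5569.
Net AUC ratio = 1 / 0.5569 = 1.8.

1.8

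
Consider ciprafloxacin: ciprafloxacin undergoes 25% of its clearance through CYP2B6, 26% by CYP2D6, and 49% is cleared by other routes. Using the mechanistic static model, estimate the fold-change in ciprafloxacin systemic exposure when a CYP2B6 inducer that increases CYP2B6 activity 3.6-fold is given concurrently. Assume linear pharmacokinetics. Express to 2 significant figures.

The CYP2B6 pathway (25% of clearance) rises to 3.6× activity: 0.25 × 3.6 = 0.9.
CYP2D6 (26%) and the residual 49% are unaffected.
New clearance relative to baseline: 0.9 + 0.26 + 0.49 = 1.65.
Since systemic exposure ∝ 1/CL, the ratio is 1 / 1.65 = 0.61.

0.61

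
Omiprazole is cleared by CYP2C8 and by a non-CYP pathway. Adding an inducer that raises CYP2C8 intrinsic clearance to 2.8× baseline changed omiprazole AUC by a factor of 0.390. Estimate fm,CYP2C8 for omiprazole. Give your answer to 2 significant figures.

CL'/CL = 1 / 0.390 = 2.564
2.8·fm + (1 − fm) = 2.564
fm = (2.564 − 1) / (2.8 − 1) = 0.87

0.87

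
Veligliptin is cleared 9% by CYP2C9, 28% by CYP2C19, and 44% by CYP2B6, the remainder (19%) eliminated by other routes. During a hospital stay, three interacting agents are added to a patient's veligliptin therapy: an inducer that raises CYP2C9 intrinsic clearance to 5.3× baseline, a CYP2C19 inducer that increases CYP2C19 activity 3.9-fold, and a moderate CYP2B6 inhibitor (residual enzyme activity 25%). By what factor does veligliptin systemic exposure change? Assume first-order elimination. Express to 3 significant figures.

The CYP2C9 pathway (9% of clearance) is boosted to 5.3× activity: 0.09 × 5.3 = 0.477.
The CYP2C19 pathway (28% of clearance) increases to 3.9× activity: 0.28 × 3.9 = 1.092.
The CYP2B6 pathway (44% of clearance) falls to 0.25× activity: 0.44 × 0.25 = 0.11.
The remaining 19% of clearance is unaffected.
Relative clearance = 0.477 + 1.092 + 0.11 + 0.19 = 1.869.
Because systemic exposure varies inversely with clearance, the combined effect is 1 / 1.869 = 0.535.

0.535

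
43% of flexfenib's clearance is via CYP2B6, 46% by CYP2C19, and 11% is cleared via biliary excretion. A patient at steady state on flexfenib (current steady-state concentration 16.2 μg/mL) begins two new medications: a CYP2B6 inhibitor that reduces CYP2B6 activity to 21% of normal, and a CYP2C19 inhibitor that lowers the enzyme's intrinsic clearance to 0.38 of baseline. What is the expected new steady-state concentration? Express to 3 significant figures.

The CYP2B6 pathway (43% of clearance) is reduced to 0.21× activity: 0.43 × 0.21 = 0.0903.
The CYP2C19 pathway (46% of clearance) is reduced to 0.38× activity: 0.46 × 0.38 = 0.1748.
The remaining 11% of clearance is unaffected.
Relative clearance = 0.0903 + 0.1748 + 0.11 = 0.3751.
Steady-state concentration ∝ 1/CL: new value = 16.2 / 0.3751 = 43.2 μg/mL.

43.2 μg/mL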